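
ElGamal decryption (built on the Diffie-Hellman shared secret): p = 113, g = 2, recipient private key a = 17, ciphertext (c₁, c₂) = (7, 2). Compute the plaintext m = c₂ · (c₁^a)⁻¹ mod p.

Shared mask s = c₁^a mod p = 7^17 mod 113.
7^1 ≡ 7 (mod 113)
7^2 = (7^1)^2 ≡ 7^2 = 49 ≡ 49 (mod 113)
7^4 = (7^2)^2 ≡ 49^2 = 2401 ≡ 28 (mod 113)
7^8 = (7^4)^2 ≡ 28^2 = 784 ≡ 106 (mod 113)
7^16 = (7^8)^2 ≡ 106^2 = 11236 ≡ 49 (mod 113)
7^17 = 7^16 · 7^1 ≡ 49 · 7 ≡ 4 (mod 113).
So s = 4; s⁻¹ ≡ 85 (mod 113).
m = c₂ · s⁻¹ mod 113 = 2 · 85 mod 113 = 57.

57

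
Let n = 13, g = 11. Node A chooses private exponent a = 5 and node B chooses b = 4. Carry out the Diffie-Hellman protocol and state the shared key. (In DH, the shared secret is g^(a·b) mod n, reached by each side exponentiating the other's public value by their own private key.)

9

Node A sends A = g^a mod n = 11^5 mod 13.
11^1 ≡ 11 (mod 13)
11^2 = (11^1)^2 ≡ 11^2 = 121 ≡ 4 (mod 13)
11^4 = (11^2)^2 ≡ 4^2 = 16 ≡ 3 (mod 13)
11^5 = 11^4 · 11^1 ≡ 3 · 11 ≡ 7 (mod 13).
So A = 7. Node B then computes K = A^b mod n = 7^4 mod 13.
7^1 ≡ 7 (mod 13)
7^2 = (7^1)^2 ≡ 7^2 = 49 ≡ 10 (mod 13)
7^4 = (7^2)^2 ≡ 10^2 = 100 ≡ 9 (mod 13)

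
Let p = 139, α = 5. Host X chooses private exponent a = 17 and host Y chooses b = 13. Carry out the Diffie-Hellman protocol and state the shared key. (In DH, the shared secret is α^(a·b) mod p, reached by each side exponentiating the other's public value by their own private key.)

Host X sends A = α^a mod p = 5^17 mod 139.
5^1 ≡ 5 (mod 139)
5^2 = (5^1)^2 ≡ 5^2 = 25 ≡ 25 (mod 139)
5^4 = (5^2)^2 ≡ 25^2 = 625 ≡ 69 (mod 139)
5^8 = (5^4)^2 ≡ 69^2 = 4761 ≡ 35 (mod 139)
5^16 = (5^8)^2 ≡ 35^2 = 1225 ≡ 113 (mod 139)
5^17 = 5^16 · 5^1 ≡ 113 · 5 ≡ 9 (mod 139).
So A = 9. Host Y then computes K = A^b mod p = 9^13 mod 139.
9^1 ≡ 9 (mod 139)
9^2 = (9^1)^2 ≡ 9^2 = 81 ≡ 81 (mod 139)
9^4 = (9^2)^2 ≡ 81^2 = 6561 ≡ 28 (mod 139)
9^8 = (9^4)^2 ≡ 28^2 = 784 ≡ 89 (mod 139)
9^13 = 9^8 · 9^4 · 9^1 ≡ 89 · 28 · 9 ≡ 49 (mod 139).

49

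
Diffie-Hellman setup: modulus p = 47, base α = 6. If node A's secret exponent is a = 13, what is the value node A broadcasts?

Public value = 6^13 mod 47.
6^1 ≡ 6 (mod 47)
6^2 = (6^1)^2 ≡ 6^2 = 36 ≡ 36 (mod 47)
6^4 = (6^2)^2 ≡ 36^2 = 1296 ≡ 27 (mod 47)
6^8 = (6^4)^2 ≡ 27^2 = 729 ≡ 24 (mod 47)
6^13 = 6^8 · 6^4 · 6^1 ≡ 24 · 27 · 6 ≡ 34 (mod 47).

34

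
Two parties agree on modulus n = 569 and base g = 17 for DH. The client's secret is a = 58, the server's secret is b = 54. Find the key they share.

The server sends B = g^b mod n = 17^54 mod 569.
17^1 ≡ 17 (mod 569)
17^2 = (17^1)^2 ≡ 17^2 = 289 ≡ 289 (mod 569)
17^4 = (17^2)^2 ≡ 289^2 = 83521 ≡ 447 (mod 569)
17^8 = (17^4)^2 ≡ 447^2 = 199809 ≡ 90 (mod 569)
17^16 = (17^8)^2 ≡ 90^2 = 8100 ≡ 134 (mod 569)
17^32 = (17^16)^2 ≡ 134^2 = 17956 ≡ 317 (mod 569)
17^54 = 17^32 · 17^16 · 17^4 · 17^2 ≡ 317 · 134 · 447 · 289 ≡ 43 (mod 569).
So B = 43. The client then computes K = B^a mod n = 43^58 mod 569.
43^1 ≡ 43 (mod 569)
43^2 = (43^1)^2 ≡ 43^2 = 1849 ≡ 142 (mod 569)
43^4 = (43^2)^2 ≡ 142^2 = 20164 ≡ 249 (mod 569)
43^8 = (43^4)^2 ≡ 249^2 = 62001 ≡ 549 (mod 569)
43^16 = (43^8)^2 ≡ 549^2 = 301401 ≡ 400 (mod 569)
43^32 = (43^16)^2 ≡ 400^2 = 160000 ≡ 111 (mod 569)
43^58 = 43^32 · 43^16 · 43^8 · 43^2 ≡ 111 · 400 · 549 · 142 ≡ 90 (mod 569).

90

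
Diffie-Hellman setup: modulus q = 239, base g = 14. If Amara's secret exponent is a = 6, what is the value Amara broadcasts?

Public value = 14^6 mod 239.
14^1 ≡ 14 (mod 239)
14^2 = (14^1)^2 ≡ 14^2 = 196 ≡ 196 (mod 239)
14^4 = (14^2)^2 ≡ 196^2 = 38416 ≡ 176 (mod 239)
14^6 = 14^4 · 14^2 ≡ 176 · 196 ≡ 80 (mod 239).

80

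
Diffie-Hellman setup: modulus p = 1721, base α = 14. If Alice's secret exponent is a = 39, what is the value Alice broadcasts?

Public value = 14^39 mod 1721.
14^1 ≡ 14 (mod 1721)
14^2 = (14^1)^2 ≡ 14^2 = 196 ≡ 196 (mod 1721)
14^4 = (14^2)^2 ≡ 196^2 = 38416 ≡ 554 (mod 1721)
14^8 = (14^4)^2 ≡ 554^2 = 306916 ≡ 578 (mod 1721)
14^16 = (14^8)^2 ≡ 578^2 = 334084 ≡ 210 (mod 1721)
14^32 = (14^16)^2 ≡ 210^2 = 44100 ≡ 1075 (mod 1721)
14^39 = 14^32 · 14^4 · 14^2 · 14^1 ≡ 1075 · 554 · 196 · 14 ≡ 1603 (mod 1721).

1603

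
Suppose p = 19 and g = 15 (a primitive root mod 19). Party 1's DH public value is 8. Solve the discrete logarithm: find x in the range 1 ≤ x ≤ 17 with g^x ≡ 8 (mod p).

Try successive powers of 15 modulo 19:
15^1 ≡ 15
15^2 ≡ 16
15^3 ≡ 12
15^4 ≡ 9
15^5 ≡ 2
15^6 ≡ 11
15^7 ≡ 13
15^8 ≡ 5
15^9 ≡ 18
15^10 ≡ 4
15^11 ≡ 3
15^12 ≡ 7
15^13 ≡ 10
15^14 ≡ 17
15^15 ≡ 8
Found: x = 15.

15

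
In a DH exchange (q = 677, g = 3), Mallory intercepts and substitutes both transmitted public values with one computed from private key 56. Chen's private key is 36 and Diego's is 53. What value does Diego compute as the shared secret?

Diego receives Mallory's public value M = 3^56 mod 677 instead of the honest one.
3^1 ≡ 3 (mod 677)
3^2 = (3^1)^2 ≡ 3^2 = 9 ≡ 9 (mod 677)
3^4 = (3^2)^2 ≡ 9^2 = 81 ≡ 81 (mod 677)
3^8 = (3^4)^2 ≡ 81^2 = 6561 ≡ 468 (mod 677)
3^16 = (3^8)^2 ≡ 468^2 = 219024 ≡ 353 (mod 677)
3^32 = (3^16)^2 ≡ 353^2 = 124609 ≡ 41 (mod 677)
3^56 = 3^32 · 3^16 · 3^8 ≡ 41 · 353 · 468 ≡ 656 (mod 677).
So M = 656. Diego computes K = M^53 mod 677.
656^1 ≡ 656 (mod 677)
656^2 = (656^1)^2 ≡ 656^2 = 430336 ≡ 441 (mod 677)
656^4 = (656^2)^2 ≡ 441^2 = 194481 ≡ 182 (mod 677)
656^8 = (656^4)^2 ≡ 182^2 = 33124 ≡ 628 (mod 677)
656^16 = (656^8)^2 ≡ 628^2 = 394384 ≡ 370 (mod 677)
656^32 = (656^16)^2 ≡ 370^2 = 136900 ≡ 146 (mod 677)
656^53 = 656^32 · 656^16 · 656^4 · 656^1 ≡ 146 · 370 · 182 · 656 ≡ 250 (mod 677).

250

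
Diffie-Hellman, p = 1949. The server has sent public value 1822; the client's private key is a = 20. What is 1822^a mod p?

1399

Shared key K = 1822^20 mod 1949.
1822^1 ≡ 1822 (mod 1949)
1822^2 = (1822^1)^2 ≡ 1822^2 = 3319684 ≡ 537 (mod 1949)
1822^4 = (1822^2)^2 ≡ 537^2 = 288369 ≡ 1866 (mod 1949)
1822^8 = (1822^4)^2 ≡ 1866^2 = 3481956 ≡ 1042 (mod 1949)
1822^16 = (1822^8)^2 ≡ 1042^2 = 1085764 ≡ 171 (mod 1949)
1822^20 = 1822^16 · 1822^4 ≡ 171 · 1866 ≡ 1399 (mod 1949).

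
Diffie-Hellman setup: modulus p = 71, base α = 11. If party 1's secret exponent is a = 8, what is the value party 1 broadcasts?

12

Public value = 11^{8} \pmod{71}.
11^1 ≡ 11 (mod 71)
11^2 = (11^1)^2 ≡ 11^2 = 121 ≡ 50 (mod 71)
11^4 = (11^2)^2 ≡ 50^2 = 2500 ≡ 15 (mod 71)
11^8 = (11^4)^2 ≡ 15^2 = 225 ≡ 12 (mod 71)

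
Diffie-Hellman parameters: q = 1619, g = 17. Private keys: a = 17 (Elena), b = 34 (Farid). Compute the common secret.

508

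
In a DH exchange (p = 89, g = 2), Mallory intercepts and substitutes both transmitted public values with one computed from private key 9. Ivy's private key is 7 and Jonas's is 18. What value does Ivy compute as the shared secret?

78

Ivy receives Mallory's public value M = 2^9 mod 89 instead of the honest one.
2^1 ≡ 2 (mod 89)
2^2 = (2^1)^2 ≡ 2^2 = 4 ≡ 4 (mod 89)
2^4 = (2^2)^2 ≡ 4^2 = 16 ≡ 16 (mod 89)
2^8 = (2^4)^2 ≡ 16^2 = 256 ≡ 78 (mod 89)
2^9 = 2^8 · 2^1 ≡ 78 · 2 ≡ 67 (mod 89).
So M = 67. Ivy computes K = M^7 mod 89.
67^1 ≡ 67 (mod 89)
67^2 = (67^1)^2 ≡ 67^2 = 4489 ≡ 39 (mod 89)
67^4 = (67^2)^2 ≡ 39^2 = 1521 ≡ 8 (mod 89)
67^7 = 67^4 · 67^2 · 67^1 ≡ 8 · 39 · 67 ≡ 78 (mod 89).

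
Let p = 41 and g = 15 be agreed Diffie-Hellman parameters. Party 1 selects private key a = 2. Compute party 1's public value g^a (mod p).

Public value = 15^2 (mod 41).
15^1 ≡ 15 (mod 41)
15^2 = (15^1)^2 ≡ 15^2 = 225 ≡ 20 (mod 41)

20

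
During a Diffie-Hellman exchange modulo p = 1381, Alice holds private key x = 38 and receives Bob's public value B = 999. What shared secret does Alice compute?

1225

Shared key K = 999^38 mod 1381.
999^1 ≡ 999 (mod 1381)
999^2 = (999^1)^2 ≡ 999^2 = 998001 ≡ 919 (mod 1381)
999^4 = (999^2)^2 ≡ 919^2 = 844561 ≡ 770 (mod 1381)
999^8 = (999^4)^2 ≡ 770^2 = 592900 ≡ 451 (mod 1381)
999^16 = (999^8)^2 ≡ 451^2 = 203401 ≡ 394 (mod 1381)
999^32 = (999^16)^2 ≡ 394^2 = 155236 ≡ 564 (mod 1381)
999^38 = 999^32 · 999^4 · 999^2 ≡ 564 · 770 · 919 ≡ 1225 (mod 1381).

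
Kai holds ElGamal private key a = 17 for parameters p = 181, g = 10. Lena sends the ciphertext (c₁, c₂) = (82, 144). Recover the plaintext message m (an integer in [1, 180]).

126

Shared mask s = c₁^a mod p = 82^17 mod 181.
82^1 ≡ 82 (mod 181)
82^2 = (82^1)^2 ≡ 82^2 = 6724 ≡ 27 (mod 181)
82^4 = (82^2)^2 ≡ 27^2 = 729 ≡ 5 (mod 181)
82^8 = (82^4)^2 ≡ 5^2 = 25 ≡ 25 (mod 181)
82^16 = (82^8)^2 ≡ 25^2 = 625 ≡ 82 (mod 181)
82^17 = 82^16 · 82^1 ≡ 82 · 82 ≡ 27 (mod 181).
So s = 27; s⁻¹ ≡ 114 (mod 181).
m = c₂ · s⁻¹ mod 181 = 144 · 114 mod 181 = 126.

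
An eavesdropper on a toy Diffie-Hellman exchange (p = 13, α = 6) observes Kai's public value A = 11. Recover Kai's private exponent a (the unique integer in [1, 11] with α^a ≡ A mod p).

Try successive powers of 6 modulo 13:
6^1 ≡ 6
6^2 ≡ 10
6^3 ≡ 8
6^4 ≡ 9
6^5 ≡ 2
6^6 ≡ 12
6^7 ≡ 7
6^8 ≡ 3
6^9 ≡ 5
6^10 ≡ 4
6^11 ≡ 11
Found: a = 11.

11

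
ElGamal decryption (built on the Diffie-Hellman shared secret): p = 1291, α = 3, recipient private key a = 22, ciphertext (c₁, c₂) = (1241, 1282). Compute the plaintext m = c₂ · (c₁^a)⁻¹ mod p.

34

Shared mask s = c₁^a mod p = 1241^22 mod 1291.
1241^1 ≡ 1241 (mod 1291)
1241^2 = (1241^1)^2 ≡ 1241^2 = 1540081 ≡ 1209 (mod 1291)
1241^4 = (1241^2)^2 ≡ 1209^2 = 1461681 ≡ 269 (mod 1291)
1241^8 = (1241^4)^2 ≡ 269^2 = 72361 ≡ 65 (mod 1291)
1241^16 = (1241^8)^2 ≡ 65^2 = 4225 ≡ 352 (mod 1291)
1241^22 = 1241^16 · 1241^4 · 1241^2 ≡ 352 · 269 · 1209 ≡ 949 (mod 1291).
So s = 949; s⁻¹ ≡ 570 (mod 1291).
m = c₂ · s⁻¹ mod 1291 = 1282 · 570 mod 1291 = 34.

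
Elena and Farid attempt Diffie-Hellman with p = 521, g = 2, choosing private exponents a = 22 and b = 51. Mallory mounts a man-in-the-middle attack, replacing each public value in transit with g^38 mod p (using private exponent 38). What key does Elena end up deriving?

Elena receives Mallory's public value M = 2^38 mod 521 instead of the honest one.
2^1 ≡ 2 (mod 521)
2^2 = (2^1)^2 ≡ 2^2 = 4 ≡ 4 (mod 521)
2^4 = (2^2)^2 ≡ 4^2 = 16 ≡ 16 (mod 521)
2^8 = (2^4)^2 ≡ 16^2 = 256 ≡ 256 (mod 521)
2^16 = (2^8)^2 ≡ 256^2 = 65536 ≡ 411 (mod 521)
2^32 = (2^16)^2 ≡ 411^2 = 168921 ≡ 117 (mod 521)
2^38 = 2^32 · 2^4 · 2^2 ≡ 117 · 16 · 4 ≡ 194 (mod 521).
So M = 194. Elena computes K = M^22 mod 521.
194^1 ≡ 194 (mod 521)
194^2 = (194^1)^2 ≡ 194^2 = 37636 ≡ 124 (mod 521)
194^4 = (194^2)^2 ≡ 124^2 = 15376 ≡ 267 (mod 521)
194^8 = (194^4)^2 ≡ 267^2 = 71289 ≡ 433 (mod 521)
194^16 = (194^8)^2 ≡ 433^2 = 187489 ≡ 450 (mod 521)
194^22 = 194^16 · 194^4 · 194^2 ≡ 450 · 267 · 124 ≡ 84 (mod 521).

84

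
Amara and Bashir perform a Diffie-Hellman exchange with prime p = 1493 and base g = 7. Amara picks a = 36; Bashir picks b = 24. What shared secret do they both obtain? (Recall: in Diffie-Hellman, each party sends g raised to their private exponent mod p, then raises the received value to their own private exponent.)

Bashir sends B = g^b mod p = 7^24 mod 1493.
7^1 ≡ 7 (mod 1493)
7^2 = (7^1)^2 ≡ 7^2 = 49 ≡ 49 (mod 1493)
7^4 = (7^2)^2 ≡ 49^2 = 2401 ≡ 908 (mod 1493)
7^8 = (7^4)^2 ≡ 908^2 = 824464 ≡ 328 (mod 1493)
7^16 = (7^8)^2 ≡ 328^2 = 107584 ≡ 88 (mod 1493)
7^24 = 7^16 · 7^8 ≡ 88 · 328 ≡ 497 (mod 1493).
So B = 497. Amara then computes K = B^a mod p = 497^36 mod 1493.
497^1 ≡ 497 (mod 1493)
497^2 = (497^1)^2 ≡ 497^2 = 247009 ≡ 664 (mod 1493)
497^4 = (497^2)^2 ≡ 664^2 = 440896 ≡ 461 (mod 1493)
497^8 = (497^4)^2 ≡ 461^2 = 212521 ≡ 515 (mod 1493)
497^16 = (497^8)^2 ≡ 515^2 = 265225 ≡ 964 (mod 1493)
497^32 = (497^16)^2 ≡ 964^2 = 929296 ≡ 650 (mod 1493)
497^36 = 497^32 · 497^4 ≡ 650 · 461 ≡ 1050 (mod 1493).

1050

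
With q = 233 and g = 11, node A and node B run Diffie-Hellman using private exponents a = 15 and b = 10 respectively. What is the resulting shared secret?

123

Node A sends A = g^a mod q = 11^15 mod 233.
11^1 ≡ 11 (mod 233)
11^2 = (11^1)^2 ≡ 11^2 = 121 ≡ 121 (mod 233)
11^4 = (11^2)^2 ≡ 121^2 = 14641 ≡ 195 (mod 233)
11^8 = (11^4)^2 ≡ 195^2 = 38025 ≡ 46 (mod 233)
11^15 = 11^8 · 11^4 · 11^2 · 11^1 ≡ 46 · 195 · 121 · 11 ≡ 150 (mod 233).
So A = 150. Node B then computes K = A^b mod q = 150^10 mod 233.
150^1 ≡ 150 (mod 233)
150^2 = (150^1)^2 ≡ 150^2 = 22500 ≡ 132 (mod 233)
150^4 = (150^2)^2 ≡ 132^2 = 17424 ≡ 182 (mod 233)
150^8 = (150^4)^2 ≡ 182^2 = 33124 ≡ 38 (mod 233)
150^10 = 150^8 · 150^2 ≡ 38 · 132 ≡ 123 (mod 233).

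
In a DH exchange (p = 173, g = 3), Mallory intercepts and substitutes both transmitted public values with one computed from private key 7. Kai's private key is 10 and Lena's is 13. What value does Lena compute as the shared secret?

103

Lena receives Mallory's public value M = 3^7 mod 173 instead of the honest one.
3^1 ≡ 3 (mod 173)
3^2 = (3^1)^2 ≡ 3^2 = 9 ≡ 9 (mod 173)
3^4 = (3^2)^2 ≡ 9^2 = 81 ≡ 81 (mod 173)
3^7 = 3^4 · 3^2 · 3^1 ≡ 81 · 9 · 3 ≡ 111 (mod 173).
So M = 111. Lena computes K = M^13 mod 173.
111^1 ≡ 111 (mod 173)
111^2 = (111^1)^2 ≡ 111^2 = 12321 ≡ 38 (mod 173)
111^4 = (111^2)^2 ≡ 38^2 = 1444 ≡ 60 (mod 173)
111^8 = (111^4)^2 ≡ 60^2 = 3600 ≡ 140 (mod 173)
111^13 = 111^8 · 111^4 · 111^1 ≡ 140 · 60 · 111 ≡ 103 (mod 173).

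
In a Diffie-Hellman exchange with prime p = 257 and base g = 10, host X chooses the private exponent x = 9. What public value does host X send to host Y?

150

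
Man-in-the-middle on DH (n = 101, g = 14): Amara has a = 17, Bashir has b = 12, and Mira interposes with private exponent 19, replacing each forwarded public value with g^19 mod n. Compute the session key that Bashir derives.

84

Bashir receives Mira's public value M = 14^19 mod 101 instead of the honest one.
14^1 ≡ 14 (mod 101)
14^2 = (14^1)^2 ≡ 14^2 = 196 ≡ 95 (mod 101)
14^4 = (14^2)^2 ≡ 95^2 = 9025 ≡ 36 (mod 101)
14^8 = (14^4)^2 ≡ 36^2 = 1296 ≡ 84 (mod 101)
14^16 = (14^8)^2 ≡ 84^2 = 7056 ≡ 87 (mod 101)
14^19 = 14^16 · 14^2 · 14^1 ≡ 87 · 95 · 14 ≡ 65 (mod 101).
So M = 65. Bashir computes K = M^12 mod 101.
65^1 ≡ 65 (mod 101)
65^2 = (65^1)^2 ≡ 65^2 = 4225 ≡ 84 (mod 101)
65^4 = (65^2)^2 ≡ 84^2 = 7056 ≡ 87 (mod 101)
65^8 = (65^4)^2 ≡ 87^2 = 7569 ≡ 95 (mod 101)
65^12 = 65^8 · 65^4 ≡ 95 · 87 ≡ 84 (mod 101).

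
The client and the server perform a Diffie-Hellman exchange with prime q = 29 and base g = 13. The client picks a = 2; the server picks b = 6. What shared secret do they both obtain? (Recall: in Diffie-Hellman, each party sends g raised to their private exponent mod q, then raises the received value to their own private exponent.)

The client sends A = g^a mod q = 13^2 mod 29.
13^1 ≡ 13 (mod 29)
13^2 = (13^1)^2 ≡ 13^2 = 169 ≡ 24 (mod 29)
So A = 24. The server then computes K = A^b mod q = 24^6 mod 29.
24^1 ≡ 24 (mod 29)
24^2 = (24^1)^2 ≡ 24^2 = 576 ≡ 25 (mod 29)
24^4 = (24^2)^2 ≡ 25^2 = 625 ≡ 16 (mod 29)
24^6 = 24^4 · 24^2 ≡ 16 · 25 ≡ 23 (mod 29).

23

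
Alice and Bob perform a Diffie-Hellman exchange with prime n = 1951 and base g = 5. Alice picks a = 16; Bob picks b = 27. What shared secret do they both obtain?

Alice sends A = g^a mod n = 5^16 mod 1951.
5^1 ≡ 5 (mod 1951)
5^2 = (5^1)^2 ≡ 5^2 = 25 ≡ 25 (mod 1951)
5^4 = (5^2)^2 ≡ 25^2 = 625 ≡ 625 (mod 1951)
5^8 = (5^4)^2 ≡ 625^2 = 390625 ≡ 425 (mod 1951)
5^16 = (5^8)^2 ≡ 425^2 = 180625 ≡ 1133 (mod 1951)
So A = 1133. Bob then computes K = A^b mod n = 1133^27 mod 1951.
1133^1 ≡ 1133 (mod 1951)
1133^2 = (1133^1)^2 ≡ 1133^2 = 1283689 ≡ 1882 (mod 1951)
1133^4 = (1133^2)^2 ≡ 1882^2 = 3541924 ≡ 859 (mod 1951)
1133^8 = (1133^4)^2 ≡ 859^2 = 737881 ≡ 403 (mod 1951)
1133^16 = (1133^8)^2 ≡ 403^2 = 162409 ≡ 476 (mod 1951)
1133^27 = 1133^16 · 1133^8 · 1133^2 · 1133^1 ≡ 476 · 403 · 1882 · 1133 ≡ 1485 (mod 1951).

1485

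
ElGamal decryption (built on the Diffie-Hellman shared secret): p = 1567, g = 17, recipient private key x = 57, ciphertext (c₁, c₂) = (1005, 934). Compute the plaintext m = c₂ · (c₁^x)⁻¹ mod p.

Shared mask s = c₁^x mod p = 1005^57 mod 1567.
1005^1 ≡ 1005 (mod 1567)
1005^2 = (1005^1)^2 ≡ 1005^2 = 1010025 ≡ 877 (mod 1567)
1005^4 = (1005^2)^2 ≡ 877^2 = 769129 ≡ 1299 (mod 1567)
1005^8 = (1005^4)^2 ≡ 1299^2 = 1687401 ≡ 1309 (mod 1567)
1005^16 = (1005^8)^2 ≡ 1309^2 = 1713481 ≡ 750 (mod 1567)
1005^32 = (1005^16)^2 ≡ 750^2 = 562500 ≡ 1514 (mod 1567)
1005^57 = 1005^32 · 1005^16 · 1005^8 · 1005^1 ≡ 1514 · 750 · 1309 · 1005 ≡ 1102 (mod 1567).
So s = 1102; s⁻¹ ≡ 246 (mod 1567).
m = c₂ · s⁻¹ mod 1567 = 934 · 246 mod 1567 = 982.

982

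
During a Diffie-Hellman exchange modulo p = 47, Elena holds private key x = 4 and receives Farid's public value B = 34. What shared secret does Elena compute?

Shared key K = 34^4 mod 47.
34^1 ≡ 34 (mod 47)
34^2 = (34^1)^2 ≡ 34^2 = 1156 ≡ 28 (mod 47)
34^4 = (34^2)^2 ≡ 28^2 = 784 ≡ 32 (mod 47)

32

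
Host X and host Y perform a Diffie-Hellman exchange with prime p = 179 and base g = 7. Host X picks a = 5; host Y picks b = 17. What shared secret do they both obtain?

104

Host X sends A = g^a mod p = 7^5 mod 179.
7^1 ≡ 7 (mod 179)
7^2 = (7^1)^2 ≡ 7^2 = 49 ≡ 49 (mod 179)
7^4 = (7^2)^2 ≡ 49^2 = 2401 ≡ 74 (mod 179)
7^5 = 7^4 · 7^1 ≡ 74 · 7 ≡ 160 (mod 179).
So A = 160. Host Y then computes K = A^b mod p = 160^17 mod 179.
160^1 ≡ 160 (mod 179)
160^2 = (160^1)^2 ≡ 160^2 = 25600 ≡ 3 (mod 179)
160^4 = (160^2)^2 ≡ 3^2 = 9 ≡ 9 (mod 179)
160^8 = (160^4)^2 ≡ 9^2 = 81 ≡ 81 (mod 179)
160^16 = (160^8)^2 ≡ 81^2 = 6561 ≡ 117 (mod 179)
160^17 = 160^16 · 160^1 ≡ 117 · 160 ≡ 104 (mod 179).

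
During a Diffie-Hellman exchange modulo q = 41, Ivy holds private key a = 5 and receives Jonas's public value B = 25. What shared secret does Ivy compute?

40

Shared key K = 25^5 mod 41.
25^1 ≡ 25 (mod 41)
25^2 = (25^1)^2 ≡ 25^2 = 625 ≡ 10 (mod 41)
25^4 = (25^2)^2 ≡ 10^2 = 100 ≡ 18 (mod 41)
25^5 = 25^4 · 25^1 ≡ 18 · 25 ≡ 40 (mod 41).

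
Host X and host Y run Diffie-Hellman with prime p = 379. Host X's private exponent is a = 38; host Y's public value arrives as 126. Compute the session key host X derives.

361

Shared key K = 126^38 mod 379.
126^1 ≡ 126 (mod 379)
126^2 = (126^1)^2 ≡ 126^2 = 15876 ≡ 337 (mod 379)
126^4 = (126^2)^2 ≡ 337^2 = 113569 ≡ 248 (mod 379)
126^8 = (126^4)^2 ≡ 248^2 = 61504 ≡ 106 (mod 379)
126^16 = (126^8)^2 ≡ 106^2 = 11236 ≡ 245 (mod 379)
126^32 = (126^16)^2 ≡ 245^2 = 60025 ≡ 143 (mod 379)
126^38 = 126^32 · 126^4 · 126^2 ≡ 143 · 248 · 337 ≡ 361 (mod 379).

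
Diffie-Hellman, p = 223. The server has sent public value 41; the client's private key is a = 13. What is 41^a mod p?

7

Shared key K = 41^13 mod 223.
41^1 ≡ 41 (mod 223)
41^2 = (41^1)^2 ≡ 41^2 = 1681 ≡ 120 (mod 223)
41^4 = (41^2)^2 ≡ 120^2 = 14400 ≡ 128 (mod 223)
41^8 = (41^4)^2 ≡ 128^2 = 16384 ≡ 105 (mod 223)
41^13 = 41^8 · 41^4 · 41^1 ≡ 105 · 128 · 41 ≡ 7 (mod 223).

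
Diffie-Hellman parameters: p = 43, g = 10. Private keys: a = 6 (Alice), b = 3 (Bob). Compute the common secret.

Alice sends A = g^a mod p = 10^6 mod 43.
10^1 ≡ 10 (mod 43)
10^2 = (10^1)^2 ≡ 10^2 = 100 ≡ 14 (mod 43)
10^4 = (10^2)^2 ≡ 14^2 = 196 ≡ 24 (mod 43)
10^6 = 10^4 · 10^2 ≡ 24 · 14 ≡ 35 (mod 43).
So A = 35. Bob then computes K = A^b mod p = 35^3 mod 43.
35^1 ≡ 35 (mod 43)
35^2 = (35^1)^2 ≡ 35^2 = 1225 ≡ 21 (mod 43)
35^3 = 35^2 · 35^1 ≡ 21 · 35 ≡ 4 (mod 43).

4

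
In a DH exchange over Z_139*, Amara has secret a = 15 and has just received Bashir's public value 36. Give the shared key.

129

Shared key K = 36^15 mod 139.
36^1 ≡ 36 (mod 139)
36^2 = (36^1)^2 ≡ 36^2 = 1296 ≡ 45 (mod 139)
36^4 = (36^2)^2 ≡ 45^2 = 2025 ≡ 79 (mod 139)
36^8 = (36^4)^2 ≡ 79^2 = 6241 ≡ 125 (mod 139)
36^15 = 36^8 · 36^4 · 36^2 · 36^1 ≡ 125 · 79 · 45 · 36 ≡ 129 (mod 139).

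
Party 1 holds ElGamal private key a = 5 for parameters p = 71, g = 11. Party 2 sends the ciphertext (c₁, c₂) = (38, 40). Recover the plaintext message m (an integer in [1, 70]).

2

Shared mask s = c₁^a mod p = 38^5 mod 71.
38^1 ≡ 38 (mod 71)
38^2 = (38^1)^2 ≡ 38^2 = 1444 ≡ 24 (mod 71)
38^4 = (38^2)^2 ≡ 24^2 = 576 ≡ 8 (mod 71)
38^5 = 38^4 · 38^1 ≡ 8 · 38 ≡ 20 (mod 71).
So s = 20; s⁻¹ ≡ 32 (mod 71).
m = c₂ · s⁻¹ mod 71 = 40 · 32 mod 71 = 2.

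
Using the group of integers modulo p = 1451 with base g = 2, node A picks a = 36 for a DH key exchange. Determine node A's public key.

656

Public value = 2^36 mod 1451.
2^1 ≡ 2 (mod 1451)
2^2 = (2^1)^2 ≡ 2^2 = 4 ≡ 4 (mod 1451)
2^4 = (2^2)^2 ≡ 4^2 = 16 ≡ 16 (mod 1451)
2^8 = (2^4)^2 ≡ 16^2 = 256 ≡ 256 (mod 1451)
2^16 = (2^8)^2 ≡ 256^2 = 65536 ≡ 241 (mod 1451)
2^32 = (2^16)^2 ≡ 241^2 = 58081 ≡ 41 (mod 1451)
2^36 = 2^32 · 2^4 ≡ 41 · 16 ≡ 656 (mod 1451).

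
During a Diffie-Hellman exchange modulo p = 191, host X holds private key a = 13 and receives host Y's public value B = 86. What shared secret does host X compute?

Shared key K = 86^13 mod 191.
86^1 ≡ 86 (mod 191)
86^2 = (86^1)^2 ≡ 86^2 = 7396 ≡ 138 (mod 191)
86^4 = (86^2)^2 ≡ 138^2 = 19044 ≡ 135 (mod 191)
86^8 = (86^4)^2 ≡ 135^2 = 18225 ≡ 80 (mod 191)
86^13 = 86^8 · 86^4 · 86^1 ≡ 80 · 135 · 86 ≡ 158 (mod 191).

158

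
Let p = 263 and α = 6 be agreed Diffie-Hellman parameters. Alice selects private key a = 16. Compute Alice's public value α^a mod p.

136

Public value = 6^16 mod 263.
6^1 ≡ 6 (mod 263)
6^2 = (6^1)^2 ≡ 6^2 = 36 ≡ 36 (mod 263)
6^4 = (6^2)^2 ≡ 36^2 = 1296 ≡ 244 (mod 263)
6^8 = (6^4)^2 ≡ 244^2 = 59536 ≡ 98 (mod 263)
6^16 = (6^8)^2 ≡ 98^2 = 9604 ≡ 136 (mod 263)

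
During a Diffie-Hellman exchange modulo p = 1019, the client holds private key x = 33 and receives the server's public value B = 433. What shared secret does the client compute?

262

Shared key K = 433^33 mod 1019.
433^1 ≡ 433 (mod 1019)
433^2 = (433^1)^2 ≡ 433^2 = 187489 ≡ 1012 (mod 1019)
433^4 = (433^2)^2 ≡ 1012^2 = 1024144 ≡ 49 (mod 1019)
433^8 = (433^4)^2 ≡ 49^2 = 2401 ≡ 363 (mod 1019)
433^16 = (433^8)^2 ≡ 363^2 = 131769 ≡ 318 (mod 1019)
433^32 = (433^16)^2 ≡ 318^2 = 101124 ≡ 243 (mod 1019)
433^33 = 433^32 · 433^1 ≡ 243 · 433 ≡ 262 (mod 1019).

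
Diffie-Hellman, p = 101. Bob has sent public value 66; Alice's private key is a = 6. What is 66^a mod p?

76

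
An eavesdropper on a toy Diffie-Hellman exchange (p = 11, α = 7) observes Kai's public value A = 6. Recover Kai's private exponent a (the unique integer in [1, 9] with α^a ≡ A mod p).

Try successive powers of 7 modulo 11:
7^1 ≡ 7
7^2 ≡ 5
7^3 ≡ 2
7^4 ≡ 3
7^5 ≡ 10
7^6 ≡ 4
7^7 ≡ 6
Found: a = 7.

7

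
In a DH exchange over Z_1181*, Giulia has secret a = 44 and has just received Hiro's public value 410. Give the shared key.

263

Shared key K = 410^44 mod 1181.
410^1 ≡ 410 (mod 1181)
410^2 = (410^1)^2 ≡ 410^2 = 168100 ≡ 398 (mod 1181)
410^4 = (410^2)^2 ≡ 398^2 = 158404 ≡ 150 (mod 1181)
410^8 = (410^4)^2 ≡ 150^2 = 22500 ≡ 61 (mod 1181)
410^16 = (410^8)^2 ≡ 61^2 = 3721 ≡ 178 (mod 1181)
410^32 = (410^16)^2 ≡ 178^2 = 31684 ≡ 978 (mod 1181)
410^44 = 410^32 · 410^8 · 410^4 ≡ 978 · 61 · 150 ≡ 263 (mod 1181).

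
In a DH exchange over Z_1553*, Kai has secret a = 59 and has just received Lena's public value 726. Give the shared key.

Shared key K = 726^59 mod 1553.
726^1 ≡ 726 (mod 1553)
726^2 = (726^1)^2 ≡ 726^2 = 527076 ≡ 609 (mod 1553)
726^4 = (726^2)^2 ≡ 609^2 = 370881 ≡ 1267 (mod 1553)
726^8 = (726^4)^2 ≡ 1267^2 = 1605289 ≡ 1040 (mod 1553)
726^16 = (726^8)^2 ≡ 1040^2 = 1081600 ≡ 712 (mod 1553)
726^32 = (726^16)^2 ≡ 712^2 = 506944 ≡ 666 (mod 1553)
726^59 = 726^32 · 726^16 · 726^8 · 726^2 · 726^1 ≡ 666 · 712 · 1040 · 609 · 726 ≡ 192 (mod 1553).

192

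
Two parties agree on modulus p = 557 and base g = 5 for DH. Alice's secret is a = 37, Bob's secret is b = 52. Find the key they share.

36

Alice sends A = g^a mod p = 5^37 mod 557.
5^1 ≡ 5 (mod 557)
5^2 = (5^1)^2 ≡ 5^2 = 25 ≡ 25 (mod 557)
5^4 = (5^2)^2 ≡ 25^2 = 625 ≡ 68 (mod 557)
5^8 = (5^4)^2 ≡ 68^2 = 4624 ≡ 168 (mod 557)
5^16 = (5^8)^2 ≡ 168^2 = 28224 ≡ 374 (mod 557)
5^32 = (5^16)^2 ≡ 374^2 = 139876 ≡ 69 (mod 557)
5^37 = 5^32 · 5^4 · 5^1 ≡ 69 · 68 · 5 ≡ 66 (mod 557).
So A = 66. Bob then computes K = A^b mod p = 66^52 mod 557.
66^1 ≡ 66 (mod 557)
66^2 = (66^1)^2 ≡ 66^2 = 4356 ≡ 457 (mod 557)
66^4 = (66^2)^2 ≡ 457^2 = 208849 ≡ 531 (mod 557)
66^8 = (66^4)^2 ≡ 531^2 = 281961 ≡ 119 (mod 557)
66^16 = (66^8)^2 ≡ 119^2 = 14161 ≡ 236 (mod 557)
66^32 = (66^16)^2 ≡ 236^2 = 55696 ≡ 553 (mod 557)
66^52 = 66^32 · 66^16 · 66^4 ≡ 553 · 236 · 531 ≡ 36 (mod 557).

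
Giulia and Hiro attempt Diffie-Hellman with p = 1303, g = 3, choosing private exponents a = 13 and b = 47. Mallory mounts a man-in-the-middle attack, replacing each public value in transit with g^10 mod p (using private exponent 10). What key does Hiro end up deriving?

825

Hiro receives Mallory's public value M = 3^10 mod 1303 instead of the honest one.
3^1 ≡ 3 (mod 1303)
3^2 = (3^1)^2 ≡ 3^2 = 9 ≡ 9 (mod 1303)
3^4 = (3^2)^2 ≡ 9^2 = 81 ≡ 81 (mod 1303)
3^8 = (3^4)^2 ≡ 81^2 = 6561 ≡ 46 (mod 1303)
3^10 = 3^8 · 3^2 ≡ 46 · 9 ≡ 414 (mod 1303).
So M = 414. Hiro computes K = M^47 mod 1303.
414^1 ≡ 414 (mod 1303)
414^2 = (414^1)^2 ≡ 414^2 = 171396 ≡ 703 (mod 1303)
414^4 = (414^2)^2 ≡ 703^2 = 494209 ≡ 372 (mod 1303)
414^8 = (414^4)^2 ≡ 372^2 = 138384 ≡ 266 (mod 1303)
414^16 = (414^8)^2 ≡ 266^2 = 70756 ≡ 394 (mod 1303)
414^32 = (414^16)^2 ≡ 394^2 = 155236 ≡ 179 (mod 1303)
414^47 = 414^32 · 414^8 · 414^4 · 414^2 · 414^1 ≡ 179 · 266 · 372 · 703 · 414 ≡ 825 (mod 1303).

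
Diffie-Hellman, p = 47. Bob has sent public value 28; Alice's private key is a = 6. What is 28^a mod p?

Shared key K = 28^6 mod 47.
28^1 ≡ 28 (mod 47)
28^2 = (28^1)^2 ≡ 28^2 = 784 ≡ 32 (mod 47)
28^4 = (28^2)^2 ≡ 32^2 = 1024 ≡ 37 (mod 47)
28^6 = 28^4 · 28^2 ≡ 37 · 32 ≡ 9 (mod 47).

9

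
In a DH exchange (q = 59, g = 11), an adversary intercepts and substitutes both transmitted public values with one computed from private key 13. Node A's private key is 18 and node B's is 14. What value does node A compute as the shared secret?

3

Node A receives an adversary's public value M = 11^13 mod 59 instead of the honest one.
11^1 ≡ 11 (mod 59)
11^2 = (11^1)^2 ≡ 11^2 = 121 ≡ 3 (mod 59)
11^4 = (11^2)^2 ≡ 3^2 = 9 ≡ 9 (mod 59)
11^8 = (11^4)^2 ≡ 9^2 = 81 ≡ 22 (mod 59)
11^13 = 11^8 · 11^4 · 11^1 ≡ 22 · 9 · 11 ≡ 54 (mod 59).
So M = 54. Node A computes K = M^18 mod 59.
54^1 ≡ 54 (mod 59)
54^2 = (54^1)^2 ≡ 54^2 = 2916 ≡ 25 (mod 59)
54^4 = (54^2)^2 ≡ 25^2 = 625 ≡ 35 (mod 59)
54^8 = (54^4)^2 ≡ 35^2 = 1225 ≡ 45 (mod 59)
54^16 = (54^8)^2 ≡ 45^2 = 2025 ≡ 19 (mod 59)
54^18 = 54^16 · 54^2 ≡ 19 · 25 ≡ 3 (mod 59).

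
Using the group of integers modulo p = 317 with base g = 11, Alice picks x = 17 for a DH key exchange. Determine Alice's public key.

Public value = 11^17 (mod 317).
11^1 ≡ 11 (mod 317)
11^2 = (11^1)^2 ≡ 11^2 = 121 ≡ 121 (mod 317)
11^4 = (11^2)^2 ≡ 121^2 = 14641 ≡ 59 (mod 317)
11^8 = (11^4)^2 ≡ 59^2 = 3481 ≡ 311 (mod 317)
11^16 = (11^8)^2 ≡ 311^2 = 96721 ≡ 36 (mod 317)
11^17 = 11^16 · 11^1 ≡ 36 · 11 ≡ 79 (mod 317).

79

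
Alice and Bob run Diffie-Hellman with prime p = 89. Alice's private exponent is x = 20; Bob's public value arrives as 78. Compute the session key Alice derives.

64

Shared key K = 78^20 mod 89.
78^1 ≡ 78 (mod 89)
78^2 = (78^1)^2 ≡ 78^2 = 6084 ≡ 32 (mod 89)
78^4 = (78^2)^2 ≡ 32^2 = 1024 ≡ 45 (mod 89)
78^8 = (78^4)^2 ≡ 45^2 = 2025 ≡ 67 (mod 89)
78^16 = (78^8)^2 ≡ 67^2 = 4489 ≡ 39 (mod 89)
78^20 = 78^16 · 78^4 ≡ 39 · 45 ≡ 64 (mod 89).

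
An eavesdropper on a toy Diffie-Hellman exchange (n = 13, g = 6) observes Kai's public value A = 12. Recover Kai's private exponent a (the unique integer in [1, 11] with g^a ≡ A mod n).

Try successive powers of 6 modulo 13:
6^1 ≡ 6
6^2 ≡ 10
6^3 ≡ 8
6^4 ≡ 9
6^5 ≡ 2
6^6 ≡ 12
Found: a = 6.

6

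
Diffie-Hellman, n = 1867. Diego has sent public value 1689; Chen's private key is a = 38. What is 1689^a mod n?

Shared key K = 1689^38 mod 1867.
1689^1 ≡ 1689 (mod 1867)
1689^2 = (1689^1)^2 ≡ 1689^2 = 2852721 ≡ 1812 (mod 1867)
1689^4 = (1689^2)^2 ≡ 1812^2 = 3283344 ≡ 1158 (mod 1867)
1689^8 = (1689^4)^2 ≡ 1158^2 = 1340964 ≡ 458 (mod 1867)
1689^16 = (1689^8)^2 ≡ 458^2 = 209764 ≡ 660 (mod 1867)
1689^32 = (1689^16)^2 ≡ 660^2 = 435600 ≡ 589 (mod 1867)
1689^38 = 1689^32 · 1689^4 · 1689^2 ≡ 589 · 1158 · 1812 ≡ 221 (mod 1867).

221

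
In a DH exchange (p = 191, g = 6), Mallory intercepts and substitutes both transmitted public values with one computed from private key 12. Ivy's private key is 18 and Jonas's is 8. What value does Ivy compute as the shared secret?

121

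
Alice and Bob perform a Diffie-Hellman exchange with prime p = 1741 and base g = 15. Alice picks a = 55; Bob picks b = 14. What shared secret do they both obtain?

Alice sends A = g^a mod p = 15^55 mod 1741.
15^1 ≡ 15 (mod 1741)
15^2 = (15^1)^2 ≡ 15^2 = 225 ≡ 225 (mod 1741)
15^4 = (15^2)^2 ≡ 225^2 = 50625 ≡ 136 (mod 1741)
15^8 = (15^4)^2 ≡ 136^2 = 18496 ≡ 1086 (mod 1741)
15^16 = (15^8)^2 ≡ 1086^2 = 1179396 ≡ 739 (mod 1741)
15^32 = (15^16)^2 ≡ 739^2 = 546121 ≡ 1188 (mod 1741)
15^55 = 15^32 · 15^16 · 15^4 · 15^2 · 15^1 ≡ 1188 · 739 · 136 · 225 · 15 ≡ 456 (mod 1741).
So A = 456. Bob then computes K = A^b mod p = 456^14 mod 1741.
456^1 ≡ 456 (mod 1741)
456^2 = (456^1)^2 ≡ 456^2 = 207936 ≡ 757 (mod 1741)
456^4 = (456^2)^2 ≡ 757^2 = 573049 ≡ 260 (mod 1741)
456^8 = (456^4)^2 ≡ 260^2 = 67600 ≡ 1442 (mod 1741)
456^14 = 456^8 · 456^4 · 456^2 ≡ 1442 · 260 · 757 ≡ 102 (mod 1741).

102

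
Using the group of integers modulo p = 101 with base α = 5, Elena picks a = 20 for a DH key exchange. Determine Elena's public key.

Public value = 5^20 (mod 101).
5^1 ≡ 5 (mod 101)
5^2 = (5^1)^2 ≡ 5^2 = 25 ≡ 25 (mod 101)
5^4 = (5^2)^2 ≡ 25^2 = 625 ≡ 19 (mod 101)
5^8 = (5^4)^2 ≡ 19^2 = 361 ≡ 58 (mod 101)
5^16 = (5^8)^2 ≡ 58^2 = 3364 ≡ 31 (mod 101)
5^20 = 5^16 · 5^4 ≡ 31 · 19 ≡ 84 (mod 101).

84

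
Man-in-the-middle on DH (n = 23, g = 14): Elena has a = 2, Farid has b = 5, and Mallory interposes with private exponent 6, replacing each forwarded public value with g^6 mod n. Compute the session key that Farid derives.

Farid receives Mallory's public value M = 14^6 mod 23 instead of the honest one.
14^1 ≡ 14 (mod 23)
14^2 = (14^1)^2 ≡ 14^2 = 196 ≡ 12 (mod 23)
14^4 = (14^2)^2 ≡ 12^2 = 144 ≡ 6 (mod 23)
14^6 = 14^4 · 14^2 ≡ 6 · 12 ≡ 3 (mod 23).
So M = 3. Farid computes K = M^5 mod 23.
3^1 ≡ 3 (mod 23)
3^2 = (3^1)^2 ≡ 3^2 = 9 ≡ 9 (mod 23)
3^4 = (3^2)^2 ≡ 9^2 = 81 ≡ 12 (mod 23)
3^5 = 3^4 · 3^1 ≡ 12 · 3 ≡ 13 (mod 23).

13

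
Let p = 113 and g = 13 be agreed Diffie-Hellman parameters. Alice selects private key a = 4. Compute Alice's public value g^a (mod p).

85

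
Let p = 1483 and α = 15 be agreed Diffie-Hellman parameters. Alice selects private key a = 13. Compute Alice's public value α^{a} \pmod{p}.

Public value = 15^{13} \pmod{1483}.
15^1 ≡ 15 (mod 1483)
15^2 = (15^1)^2 ≡ 15^2 = 225 ≡ 225 (mod 1483)
15^4 = (15^2)^2 ≡ 225^2 = 50625 ≡ 203 (mod 1483)
15^8 = (15^4)^2 ≡ 203^2 = 41209 ≡ 1168 (mod 1483)
15^13 = 15^8 · 15^4 · 15^1 ≡ 1168 · 203 · 15 ≡ 326 (mod 1483).

326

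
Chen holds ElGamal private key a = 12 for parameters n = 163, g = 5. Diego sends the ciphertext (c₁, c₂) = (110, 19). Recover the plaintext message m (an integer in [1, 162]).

20

Shared mask s = c₁^a mod n = 110^12 mod 163.
110^1 ≡ 110 (mod 163)
110^2 = (110^1)^2 ≡ 110^2 = 12100 ≡ 38 (mod 163)
110^4 = (110^2)^2 ≡ 38^2 = 1444 ≡ 140 (mod 163)
110^8 = (110^4)^2 ≡ 140^2 = 19600 ≡ 40 (mod 163)
110^12 = 110^8 · 110^4 ≡ 40 · 140 ≡ 58 (mod 163).
So s = 58; s⁻¹ ≡ 104 (mod 163).
m = c₂ · s⁻¹ mod 163 = 19 · 104 mod 163 = 20.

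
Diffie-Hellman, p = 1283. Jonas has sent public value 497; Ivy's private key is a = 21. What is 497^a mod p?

324

Shared key K = 497^21 mod 1283.
497^1 ≡ 497 (mod 1283)
497^2 = (497^1)^2 ≡ 497^2 = 247009 ≡ 673 (mod 1283)
497^4 = (497^2)^2 ≡ 673^2 = 452929 ≡ 30 (mod 1283)
497^8 = (497^4)^2 ≡ 30^2 = 900 ≡ 900 (mod 1283)
497^16 = (497^8)^2 ≡ 900^2 = 810000 ≡ 427 (mod 1283)
497^21 = 497^16 · 497^4 · 497^1 ≡ 427 · 30 · 497 ≡ 324 (mod 1283).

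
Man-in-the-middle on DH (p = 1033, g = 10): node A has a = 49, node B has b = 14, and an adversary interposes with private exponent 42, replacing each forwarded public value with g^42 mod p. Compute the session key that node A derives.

Node A receives an adversary's public value M = 10^42 mod 1033 instead of the honest one.
10^1 ≡ 10 (mod 1033)
10^2 = (10^1)^2 ≡ 10^2 = 100 ≡ 100 (mod 1033)
10^4 = (10^2)^2 ≡ 100^2 = 10000 ≡ 703 (mod 1033)
10^8 = (10^4)^2 ≡ 703^2 = 494209 ≡ 435 (mod 1033)
10^16 = (10^8)^2 ≡ 435^2 = 189225 ≡ 186 (mod 1033)
10^32 = (10^16)^2 ≡ 186^2 = 34596 ≡ 507 (mod 1033)
10^42 = 10^32 · 10^8 · 10^2 ≡ 507 · 435 · 100 ≡ 983 (mod 1033).
So M = 983. Node A computes K = M^49 mod 1033.
983^1 ≡ 983 (mod 1033)
983^2 = (983^1)^2 ≡ 983^2 = 966289 ≡ 434 (mod 1033)
983^4 = (983^2)^2 ≡ 434^2 = 188356 ≡ 350 (mod 1033)
983^8 = (983^4)^2 ≡ 350^2 = 122500 ≡ 606 (mod 1033)
983^16 = (983^8)^2 ≡ 606^2 = 367236 ≡ 521 (mod 1033)
983^32 = (983^16)^2 ≡ 521^2 = 271441 ≡ 795 (mod 1033)
983^49 = 983^32 · 983^16 · 983^1 ≡ 795 · 521 · 983 ≡ 867 (mod 1033).

867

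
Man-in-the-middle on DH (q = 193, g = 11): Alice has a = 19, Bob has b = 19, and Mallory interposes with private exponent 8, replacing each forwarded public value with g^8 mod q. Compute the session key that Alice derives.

Alice receives Mallory's public value M = 11^8 mod 193 instead of the honest one.
11^1 ≡ 11 (mod 193)
11^2 = (11^1)^2 ≡ 11^2 = 121 ≡ 121 (mod 193)
11^4 = (11^2)^2 ≡ 121^2 = 14641 ≡ 166 (mod 193)
11^8 = (11^4)^2 ≡ 166^2 = 27556 ≡ 150 (mod 193)
So M = 150. Alice computes K = M^19 mod 193.
150^1 ≡ 150 (mod 193)
150^2 = (150^1)^2 ≡ 150^2 = 22500 ≡ 112 (mod 193)
150^4 = (150^2)^2 ≡ 112^2 = 12544 ≡ 192 (mod 193)
150^8 = (150^4)^2 ≡ 192^2 = 36864 ≡ 1 (mod 193)
150^16 = (150^8)^2 ≡ 1^2 = 1 ≡ 1 (mod 193)
150^19 = 150^16 · 150^2 · 150^1 ≡ 1 · 112 · 150 ≡ 9 (mod 193).

9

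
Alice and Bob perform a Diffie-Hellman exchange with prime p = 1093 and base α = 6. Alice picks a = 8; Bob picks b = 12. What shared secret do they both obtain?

423

Bob sends B = α^b mod p = 6^12 mod 1093.
6^1 ≡ 6 (mod 1093)
6^2 = (6^1)^2 ≡ 6^2 = 36 ≡ 36 (mod 1093)
6^4 = (6^2)^2 ≡ 36^2 = 1296 ≡ 203 (mod 1093)
6^8 = (6^4)^2 ≡ 203^2 = 41209 ≡ 768 (mod 1093)
6^12 = 6^8 · 6^4 ≡ 768 · 203 ≡ 698 (mod 1093).
So B = 698. Alice then computes K = B^a mod p = 698^8 mod 1093.
698^1 ≡ 698 (mod 1093)
698^2 = (698^1)^2 ≡ 698^2 = 487204 ≡ 819 (mod 1093)
698^4 = (698^2)^2 ≡ 819^2 = 670761 ≡ 752 (mod 1093)
698^8 = (698^4)^2 ≡ 752^2 = 565504 ≡ 423 (mod 1093)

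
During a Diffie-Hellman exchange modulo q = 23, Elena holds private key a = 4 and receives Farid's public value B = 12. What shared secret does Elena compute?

13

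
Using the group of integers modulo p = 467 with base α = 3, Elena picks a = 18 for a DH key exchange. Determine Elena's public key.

91

Public value = 3^18 (mod 467).
3^1 ≡ 3 (mod 467)
3^2 = (3^1)^2 ≡ 3^2 = 9 ≡ 9 (mod 467)
3^4 = (3^2)^2 ≡ 9^2 = 81 ≡ 81 (mod 467)
3^8 = (3^4)^2 ≡ 81^2 = 6561 ≡ 23 (mod 467)
3^16 = (3^8)^2 ≡ 23^2 = 529 ≡ 62 (mod 467)
3^18 = 3^16 · 3^2 ≡ 62 · 9 ≡ 91 (mod 467).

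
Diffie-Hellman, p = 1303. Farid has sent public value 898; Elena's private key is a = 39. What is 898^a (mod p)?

Shared key K = 898^39 mod 1303.
898^1 ≡ 898 (mod 1303)
898^2 = (898^1)^2 ≡ 898^2 = 806404 ≡ 1150 (mod 1303)
898^4 = (898^2)^2 ≡ 1150^2 = 1322500 ≡ 1258 (mod 1303)
898^8 = (898^4)^2 ≡ 1258^2 = 1582564 ≡ 722 (mod 1303)
898^16 = (898^8)^2 ≡ 722^2 = 521284 ≡ 84 (mod 1303)
898^32 = (898^16)^2 ≡ 84^2 = 7056 ≡ 541 (mod 1303)
898^39 = 898^32 · 898^4 · 898^2 · 898^1 ≡ 541 · 1258 · 1150 · 898 ≡ 1204 (mod 1303).

1204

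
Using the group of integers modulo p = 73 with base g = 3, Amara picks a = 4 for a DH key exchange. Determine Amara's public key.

Public value = 3^4 mod 73.
3^1 ≡ 3 (mod 73)
3^2 = (3^1)^2 ≡ 3^2 = 9 ≡ 9 (mod 73)
3^4 = (3^2)^2 ≡ 9^2 = 81 ≡ 8 (mod 73)

8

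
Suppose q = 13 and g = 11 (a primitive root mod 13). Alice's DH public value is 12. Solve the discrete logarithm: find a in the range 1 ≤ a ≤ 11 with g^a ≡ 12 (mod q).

6

Try successive powers of 11 modulo 13:
11^1 ≡ 11
11^2 ≡ 4
11^3 ≡ 5
11^4 ≡ 3
11^5 ≡ 7
11^6 ≡ 12
Found: a = 6.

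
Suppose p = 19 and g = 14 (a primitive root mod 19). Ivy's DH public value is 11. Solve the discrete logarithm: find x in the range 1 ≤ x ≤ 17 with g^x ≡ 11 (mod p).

12

Try successive powers of 14 modulo 19:
14^1 ≡ 14
14^2 ≡ 6
14^3 ≡ 8
14^4 ≡ 17
14^5 ≡ 10
14^6 ≡ 7
14^7 ≡ 3
14^8 ≡ 4
14^9 ≡ 18
14^10 ≡ 5
14^11 ≡ 13
14^12 ≡ 11
Found: x = 12.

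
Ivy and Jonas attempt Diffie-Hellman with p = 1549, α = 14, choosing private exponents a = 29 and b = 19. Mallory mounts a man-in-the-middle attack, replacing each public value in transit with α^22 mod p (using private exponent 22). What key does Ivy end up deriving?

Ivy receives Mallory's public value M = 14^22 mod 1549 instead of the honest one.
14^1 ≡ 14 (mod 1549)
14^2 = (14^1)^2 ≡ 14^2 = 196 ≡ 196 (mod 1549)
14^4 = (14^2)^2 ≡ 196^2 = 38416 ≡ 1240 (mod 1549)
14^8 = (14^4)^2 ≡ 1240^2 = 1537600 ≡ 992 (mod 1549)
14^16 = (14^8)^2 ≡ 992^2 = 984064 ≡ 449 (mod 1549)
14^22 = 14^16 · 14^4 · 14^2 ≡ 449 · 1240 · 196 ≡ 1008 (mod 1549).
So M = 1008. Ivy computes K = M^29 mod 1549.
1008^1 ≡ 1008 (mod 1549)
1008^2 = (1008^1)^2 ≡ 1008^2 = 1016064 ≡ 1469 (mod 1549)
1008^4 = (1008^2)^2 ≡ 1469^2 = 2157961 ≡ 204 (mod 1549)
1008^8 = (1008^4)^2 ≡ 204^2 = 41616 ≡ 1342 (mod 1549)
1008^16 = (1008^8)^2 ≡ 1342^2 = 1800964 ≡ 1026 (mod 1549)
1008^29 = 1008^16 · 1008^8 · 1008^4 · 1008^1 ≡ 1026 · 1342 · 204 · 1008 ≡ 7 (mod 1549).

7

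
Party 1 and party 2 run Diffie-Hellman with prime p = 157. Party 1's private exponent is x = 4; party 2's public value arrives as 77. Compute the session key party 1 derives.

Shared key K = 77^4 mod 157.
77^1 ≡ 77 (mod 157)
77^2 = (77^1)^2 ≡ 77^2 = 5929 ≡ 120 (mod 157)
77^4 = (77^2)^2 ≡ 120^2 = 14400 ≡ 113 (mod 157)

113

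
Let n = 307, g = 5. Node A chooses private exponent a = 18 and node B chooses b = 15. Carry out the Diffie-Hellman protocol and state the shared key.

Node A sends A = g^a mod n = 5^18 mod 307.
5^1 ≡ 5 (mod 307)
5^2 = (5^1)^2 ≡ 5^2 = 25 ≡ 25 (mod 307)
5^4 = (5^2)^2 ≡ 25^2 = 625 ≡ 11 (mod 307)
5^8 = (5^4)^2 ≡ 11^2 = 121 ≡ 121 (mod 307)
5^16 = (5^8)^2 ≡ 121^2 = 14641 ≡ 212 (mod 307)
5^18 = 5^16 · 5^2 ≡ 212 · 25 ≡ 81 (mod 307).
So A = 81. Node B then computes K = A^b mod n = 81^15 mod 307.
81^1 ≡ 81 (mod 307)
81^2 = (81^1)^2 ≡ 81^2 = 6561 ≡ 114 (mod 307)
81^4 = (81^2)^2 ≡ 114^2 = 12996 ≡ 102 (mod 307)
81^8 = (81^4)^2 ≡ 102^2 = 10404 ≡ 273 (mod 307)
81^15 = 81^8 · 81^4 · 81^2 · 81^1 ≡ 273 · 102 · 114 · 81 ≡ 272 (mod 307).

272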